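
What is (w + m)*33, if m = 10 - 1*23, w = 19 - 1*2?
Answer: 132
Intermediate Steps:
w = 17 (w = 19 - 2 = 17)
m = -13 (m = 10 - 23 = -13)
(w + m)*33 = (17 - 13)*33 = 4*33 = 132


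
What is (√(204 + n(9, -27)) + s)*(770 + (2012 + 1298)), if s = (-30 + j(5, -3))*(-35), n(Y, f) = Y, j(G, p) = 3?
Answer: 3855600 + 4080*√213 ≈ 3.9151e+6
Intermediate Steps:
s = 945 (s = (-30 + 3)*(-35) = -27*(-35) = 945)
(√(204 + n(9, -27)) + s)*(770 + (2012 + 1298)) = (√(204 + 9) + 945)*(770 + (2012 + 1298)) = (√213 + 945)*(770 + 3310) = (945 + √213)*4080 = 3855600 + 4080*√213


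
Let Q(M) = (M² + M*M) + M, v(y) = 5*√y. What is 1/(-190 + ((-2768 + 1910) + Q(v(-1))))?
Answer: -1098/1205629 - 5*I/1205629 ≈ -0.00091073 - 4.1472e-6*I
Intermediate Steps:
Q(M) = M + 2*M² (Q(M) = (M² + M²) + M = 2*M² + M = M + 2*M²)
1/(-190 + ((-2768 + 1910) + Q(v(-1)))) = 1/(-190 + ((-2768 + 1910) + (5*√(-1))*(1 + 2*(5*√(-1))))) = 1/(-190 + (-858 + (5*I)*(1 + 2*(5*I)))) = 1/(-190 + (-858 + (5*I)*(1 + 10*I))) = 1/(-190 + (-858 + 5*I*(1 + 10*I))) = 1/(-1048 + 5*I*(1 + 10*I))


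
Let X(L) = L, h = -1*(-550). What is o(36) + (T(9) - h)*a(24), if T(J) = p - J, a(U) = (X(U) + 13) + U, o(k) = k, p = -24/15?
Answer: -170803/5 ≈ -34161.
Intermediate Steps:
p = -8/5 (p = -24*1/15 = -8/5 ≈ -1.6000)
h = 550
a(U) = 13 + 2*U (a(U) = (U + 13) + U = (13 + U) + U = 13 + 2*U)
T(J) = -8/5 - J
o(36) + (T(9) - h)*a(24) = 36 + ((-8/5 - 1*9) - 1*550)*(13 + 2*24) = 36 + ((-8/5 - 9) - 550)*(13 + 48) = 36 + (-53/5 - 550)*61 = 36 - 2803/5*61 = 36 - 170983/5 = -170803/5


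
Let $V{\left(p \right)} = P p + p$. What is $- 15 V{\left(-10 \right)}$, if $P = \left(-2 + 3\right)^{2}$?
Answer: $300$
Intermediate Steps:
$P = 1$ ($P = 1^{2} = 1$)
$V{\left(p \right)} = 2 p$ ($V{\left(p \right)} = 1 p + p = p + p = 2 p$)
$- 15 V{\left(-10 \right)} = - 15 \cdot 2 \left(-10\right) = \left(-15\right) \left(-20\right) = 300$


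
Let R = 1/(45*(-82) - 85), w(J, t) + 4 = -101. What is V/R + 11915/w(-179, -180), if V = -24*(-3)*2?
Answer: -11417983/21 ≈ -5.4371e+5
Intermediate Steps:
w(J, t) = -105 (w(J, t) = -4 - 101 = -105)
V = 144 (V = 72*2 = 144)
R = -1/3775 (R = 1/(-3690 - 85) = 1/(-3775) = -1/3775 ≈ -0.00026490)
V/R + 11915/w(-179, -180) = 144/(-1/3775) + 11915/(-105) = 144*(-3775) + 11915*(-1/105) = -543600 - 2383/21 = -11417983/21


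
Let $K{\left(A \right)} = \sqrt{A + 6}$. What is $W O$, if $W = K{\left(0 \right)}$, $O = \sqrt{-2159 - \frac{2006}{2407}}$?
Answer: $\frac{i \sqrt{75079899798}}{2407} \approx 113.84 i$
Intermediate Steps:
$K{\left(A \right)} = \sqrt{6 + A}$
$O = \frac{i \sqrt{12513316633}}{2407}$ ($O = \sqrt{-2159 - \frac{2006}{2407}} = \sqrt{- \frac{5198719}{2407}} = \frac{i \sqrt{12513316633}}{2407} \approx 46.474 i$)
$W = \sqrt{6}$ ($W = \sqrt{6 + 0} = \sqrt{6} \approx 2.4495$)
$W O = \sqrt{6} \frac{i \sqrt{12513316633}}{2407} = \frac{i \sqrt{75079899798}}{2407}$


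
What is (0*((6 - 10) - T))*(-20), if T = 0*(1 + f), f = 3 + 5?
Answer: 0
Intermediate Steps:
f = 8
T = 0 (T = 0*(1 + 8) = 0*9 = 0)
(0*((6 - 10) - T))*(-20) = (0*((6 - 10) - 1*0))*(-20) = (0*(-4 + 0))*(-20) = (0*(-4))*(-20) = 0*(-20) = 0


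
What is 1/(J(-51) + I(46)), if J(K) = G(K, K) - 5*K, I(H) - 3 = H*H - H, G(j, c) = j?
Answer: 1/2277 ≈ 0.00043917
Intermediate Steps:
I(H) = 3 + H² - H (I(H) = 3 + (H*H - H) = 3 + (H² - H) = 3 + H² - H)
J(K) = -4*K (J(K) = K - 5*K = -4*K)
1/(J(-51) + I(46)) = 1/(-4*(-51) + (3 + 46² - 1*46)) = 1/(204 + (3 + 2116 - 46)) = 1/(204 + 2073) = 1/2277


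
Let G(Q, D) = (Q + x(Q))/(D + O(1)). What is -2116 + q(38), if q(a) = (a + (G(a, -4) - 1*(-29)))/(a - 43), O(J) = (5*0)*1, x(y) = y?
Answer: -10628/5 ≈ -2125.6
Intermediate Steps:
O(J) = 0 (O(J) = 0*1 = 0)
G(Q, D) = 2*Q/D (G(Q, D) = (Q + Q)/(D + 0) = (2*Q)/D = 2*Q/D)
q(a) = (29 + a/2)/(-43 + a) (q(a) = (a + (2*a/(-4) - 1*(-29)))/(a - 43) = (a + (2*a*(-¼) + 29))/(-43 + a) = (a + (-a/2 + 29))/(-43 + a) = (a + (29 - a/2))/(-43 + a) = (29 + a/2)/(-43 + a))
-2116 + q(38) = -2116 + (58 + 38)/(2*(-43 + 38)) = -2116 + (½)*96/(-5) = -2116 + (½)*(-⅕)*96 = -2116 - 48/5 = -10628/5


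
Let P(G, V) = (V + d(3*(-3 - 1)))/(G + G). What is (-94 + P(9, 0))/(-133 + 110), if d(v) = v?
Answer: 284/69 ≈ 4.1159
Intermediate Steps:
P(G, V) = (-12 + V)/(2*G) (P(G, V) = (V + 3*(-3 - 1))/(G + G) = (V + 3*(-4))/((2*G)) = (V - 12)*(1/(2*G)) = (-12 + V)*(1/(2*G)) = (-12 + V)/(2*G))
(-94 + P(9, 0))/(-133 + 110) = (-94 + (1/2)*(-12 + 0)/9)/(-133 + 110) = (-94 + (1/2)*(1/9)*(-12))/(-23) = (-94 - 2/3)*(-1/23) = -284/3*(-1/23) = 284/69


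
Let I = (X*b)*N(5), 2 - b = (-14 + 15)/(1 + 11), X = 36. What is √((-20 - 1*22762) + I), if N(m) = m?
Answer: 9*I*√277 ≈ 149.79*I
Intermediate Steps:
b = 23/12 (b = 2 - (-14 + 15)/(1 + 11) = 2 - 1/12 = 23/12 ≈ 1.9167)
I = 345 (I = (36*(23/12))*5 = 69*5 = 345)
√((-20 - 1*22762) + I) = √((-20 - 1*22762) + 345) = √((-20 - 22762) + 345) = √(-22782 + 345) = √(-22437) = 9*I*√277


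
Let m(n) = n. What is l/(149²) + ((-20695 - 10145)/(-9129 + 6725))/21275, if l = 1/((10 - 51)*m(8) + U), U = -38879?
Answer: 1342207606739/2225923250923785 ≈ 0.00060299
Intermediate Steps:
l = -1/39207 (l = 1/((10 - 51)*8 - 38879) = 1/(-41*8 - 38879) = 1/(-328 - 38879) = 1/(-39207) = -1/39207 ≈ -2.5506e-5)
l/(149²) + ((-20695 - 10145)/(-9129 + 6725))/21275 = -1/(39207*(149²)) + ((-20695 - 10145)/(-9129 + 6725))/21275 = -1/39207/22201 - 30840/(-2404)*(1/21275) = -1/39207*1/22201 - 30840*(-1/2404)*(1/21275) = -1/870434607 + (7710/601)*(1/21275) = -1/870434607 + 1542/2557255 = 1342207606739/2225923250923785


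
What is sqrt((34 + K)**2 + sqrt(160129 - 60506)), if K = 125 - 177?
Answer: sqrt(324 + sqrt(99623)) ≈ 25.291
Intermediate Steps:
K = -52
sqrt((34 + K)**2 + sqrt(160129 - 60506)) = sqrt((34 - 52)**2 + sqrt(160129 - 60506)) = sqrt((-18)**2 + sqrt(99623)) = sqrt(324 + sqrt(99623))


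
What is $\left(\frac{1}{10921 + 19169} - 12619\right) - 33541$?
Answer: $- \frac{1388954399}{30090} \approx -46160.0$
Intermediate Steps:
$\left(\frac{1}{10921 + 19169} - 12619\right) - 33541 = \left(\frac{1}{30090} - 12619\right) - 33541 = - \frac{379705709}{30090} - 33541 = - \frac{1388954399}{30090}$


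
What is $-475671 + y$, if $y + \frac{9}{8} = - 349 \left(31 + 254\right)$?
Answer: $- \frac{4601097}{8} \approx -5.7514 \cdot 10^{5}$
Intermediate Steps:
$y = - \frac{795729}{8}$ ($y = - \frac{9}{8} - 349 \left(31 + 254\right) = - \frac{9}{8} - 99465 = - \frac{795729}{8} \approx -99466.0$)
$-475671 + y = -475671 - \frac{795729}{8} = - \frac{4601097}{8}$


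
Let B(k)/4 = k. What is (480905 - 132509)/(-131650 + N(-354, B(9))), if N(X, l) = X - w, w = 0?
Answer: -87099/33001 ≈ -2.6393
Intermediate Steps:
B(k) = 4*k
N(X, l) = X (N(X, l) = X - 1*0 = X + 0 = X)
(480905 - 132509)/(-131650 + N(-354, B(9))) = (480905 - 132509)/(-131650 - 354) = 348396/(-132004) = 348396*(-1/132004) = -87099/33001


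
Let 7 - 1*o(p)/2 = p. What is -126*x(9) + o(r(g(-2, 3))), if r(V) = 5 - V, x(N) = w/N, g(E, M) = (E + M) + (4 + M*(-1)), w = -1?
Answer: 22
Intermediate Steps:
g(E, M) = 4 + E (g(E, M) = (E + M) + (4 - M) = 4 + E)
x(N) = -1/N
o(p) = 14 - 2*p
-126*x(9) + o(r(g(-2, 3))) = -(-126)/9 + (14 - 2*(5 - (4 - 2))) = -(-126)/9 + (14 - 2*(5 - 1*2)) = -126*(-1/9) + (14 - 2*(5 - 2)) = 14 + (14 - 2*3) = 14 + (14 - 6) = 14 + 8 = 22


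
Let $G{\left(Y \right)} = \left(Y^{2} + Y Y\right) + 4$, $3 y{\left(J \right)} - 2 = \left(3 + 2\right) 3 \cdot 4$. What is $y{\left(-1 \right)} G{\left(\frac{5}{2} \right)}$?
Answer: $341$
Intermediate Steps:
$y{\left(J \right)} = \frac{62}{3}$ ($y{\left(J \right)} = \frac{2}{3} + \frac{\left(3 + 2\right) 3 \cdot 4}{3} = \frac{2}{3} + \frac{5 \cdot 3 \cdot 4}{3} = \frac{2}{3} + \frac{15 \cdot 4}{3} = \frac{2}{3} + \frac{1}{3} \cdot 60 = \frac{2}{3} + 20 = \frac{62}{3}$)
$G{\left(Y \right)} = 4 + 2 Y^{2}$ ($G{\left(Y \right)} = \left(Y^{2} + Y^{2}\right) + 4 = 2 Y^{2} + 4 = 4 + 2 Y^{2}$)
$y{\left(-1 \right)} G{\left(\frac{5}{2} \right)} = \frac{62 \left(4 + 2 \left(\frac{5}{2}\right)^{2}\right)}{3} = \frac{62 \left(4 + 2 \cdot \frac{25}{4}\right)}{3} = \frac{62 \left(4 + \frac{25}{2}\right)}{3} = \frac{62}{3} \cdot \frac{33}{2} = 341$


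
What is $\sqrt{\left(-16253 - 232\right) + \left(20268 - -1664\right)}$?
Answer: $\sqrt{5447} \approx 73.804$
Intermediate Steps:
$\sqrt{\left(-16253 - 232\right) + \left(20268 - -1664\right)} = \sqrt{-16485 + \left(20268 + 1664\right)} = \sqrt{-16485 + 21932} = \sqrt{5447}$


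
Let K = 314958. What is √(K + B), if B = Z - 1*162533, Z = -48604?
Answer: √103821 ≈ 322.21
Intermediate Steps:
B = -211137 (B = -48604 - 1*162533 = -48604 - 162533 = -211137)
√(K + B) = √(314958 - 211137) = √103821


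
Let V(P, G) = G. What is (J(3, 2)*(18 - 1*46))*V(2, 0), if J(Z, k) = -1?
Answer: 0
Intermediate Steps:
(J(3, 2)*(18 - 1*46))*V(2, 0) = -(18 - 1*46)*0 = -(18 - 46)*0 = -1*(-28)*0 = 28*0 = 0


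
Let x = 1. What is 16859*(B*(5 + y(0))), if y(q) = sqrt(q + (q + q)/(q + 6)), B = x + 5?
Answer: 505770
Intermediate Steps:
B = 6 (B = 1 + 5 = 6)
y(q) = sqrt(q + 2*q/(6 + q)) (y(q) = sqrt(q + (2*q)/(6 + q)) = sqrt(q + 2*q/(6 + q)))
16859*(B*(5 + y(0))) = 16859*(6*(5 + sqrt(0*(8 + 0)/(6 + 0)))) = 16859*(6*(5 + sqrt(0*8/6))) = 16859*(6*(5 + sqrt(0*(1/6)*8))) = 16859*(6*(5 + sqrt(0))) = 16859*(6*(5 + 0)) = 16859*(6*5) = 16859*30 = 505770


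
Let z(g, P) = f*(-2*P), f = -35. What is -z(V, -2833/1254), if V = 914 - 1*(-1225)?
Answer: 99155/627 ≈ 158.14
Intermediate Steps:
V = 2139 (V = 914 + 1225 = 2139)
z(g, P) = 70*P (z(g, P) = -(-70)*P = 70*P)
-z(V, -2833/1254) = -70*(-2833/1254) = -70*(-2833*1/1254) = -70*(-2833)/1254 = -1*(-99155/627) = 99155/627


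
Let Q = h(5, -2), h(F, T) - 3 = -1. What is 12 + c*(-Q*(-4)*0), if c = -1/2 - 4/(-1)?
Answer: 12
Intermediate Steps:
h(F, T) = 2 (h(F, T) = 3 - 1 = 2)
Q = 2
c = 7/2 (c = -1*½ - 4*(-1) = -½ + 4 = 7/2 ≈ 3.5000)
12 + c*(-Q*(-4)*0) = 12 + 7*(-2*(-4)*0)/2 = 12 + 7*(-(-8)*0)/2 = 12 + 7*(-1*0)/2 = 12 + (7/2)*0 = 12 + 0 = 12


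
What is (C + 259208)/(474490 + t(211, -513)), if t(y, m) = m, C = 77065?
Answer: 48039/67711 ≈ 0.70947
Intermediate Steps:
(C + 259208)/(474490 + t(211, -513)) = (77065 + 259208)/(474490 - 513) = 336273/473977 = 336273*(1/473977) = 48039/67711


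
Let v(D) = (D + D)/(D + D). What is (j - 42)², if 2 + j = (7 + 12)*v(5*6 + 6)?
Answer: 625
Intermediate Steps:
v(D) = 1 (v(D) = (2*D)/((2*D)) = (2*D)*(1/(2*D)) = 1)
j = 17 (j = -2 + (7 + 12)*1 = -2 + 19*1 = -2 + 19 = 17)
(j - 42)² = (17 - 42)² = (-25)² = 625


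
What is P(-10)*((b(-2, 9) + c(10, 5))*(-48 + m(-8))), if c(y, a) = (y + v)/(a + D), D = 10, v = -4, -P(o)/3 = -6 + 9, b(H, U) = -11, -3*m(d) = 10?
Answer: -24486/5 ≈ -4897.2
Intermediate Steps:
m(d) = -10/3 (m(d) = -⅓*10 = -10/3)
P(o) = -9 (P(o) = -3*(-6 + 9) = -3*3 = -9)
c(y, a) = (-4 + y)/(10 + a) (c(y, a) = (y - 4)/(a + 10) = (-4 + y)/(10 + a))
P(-10)*((b(-2, 9) + c(10, 5))*(-48 + m(-8))) = -9*(-11 + (-4 + 10)/(10 + 5))*(-48 - 10/3) = -9*(-11 + 6/15)*(-154)/3 = -9*(-11 + (1/15)*6)*(-154)/3 = -9*(-11 + ⅖)*(-154)/3 = -(-477)*(-154)/(5*3) = -9*8162/15 = -24486/5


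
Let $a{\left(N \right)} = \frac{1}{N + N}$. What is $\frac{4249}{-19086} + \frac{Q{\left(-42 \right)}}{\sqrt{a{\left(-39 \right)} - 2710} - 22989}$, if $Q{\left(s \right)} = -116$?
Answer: $- \frac{171185503375339}{786777460303434} + \frac{116 i \sqrt{16487718}}{41222752819} \approx -0.21758 + 1.1426 \cdot 10^{-5} i$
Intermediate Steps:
$a{\left(N \right)} = \frac{1}{2 N}$
$\frac{4249}{-19086} + \frac{Q{\left(-42 \right)}}{\sqrt{a{\left(-39 \right)} - 2710} - 22989} = \frac{4249}{-19086} - \frac{116}{\sqrt{\frac{1}{2 \left(-39\right)} - 2710} - 22989} = 4249 \left(- \frac{1}{19086}\right) - \frac{116}{\sqrt{\frac{1}{2} \left(- \frac{1}{39}\right) - 2710} - 22989} = - \frac{4249}{19086} - \frac{116}{\sqrt{- \frac{1}{78} - 2710} - 22989} = - \frac{4249}{19086} - \frac{116}{\sqrt{- \frac{211381}{78}} - 22989} = - \frac{4249}{19086} - \frac{116}{\frac{i \sqrt{16487718}}{78} - 22989} = - \frac{4249}{19086} - \frac{116}{-22989 + \frac{i \sqrt{16487718}}{78}}$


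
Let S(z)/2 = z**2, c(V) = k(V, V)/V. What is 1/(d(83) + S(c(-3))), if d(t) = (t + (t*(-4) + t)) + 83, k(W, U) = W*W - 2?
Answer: -9/649 ≈ -0.013867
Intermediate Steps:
k(W, U) = -2 + W**2 (k(W, U) = W**2 - 2 = -2 + W**2)
c(V) = (-2 + V**2)/V
S(z) = 2*z**2
d(t) = 83 - 2*t (d(t) = (t + (-4*t + t)) + 83 = (t - 3*t) + 83 = -2*t + 83 = 83 - 2*t)
1/(d(83) + S(c(-3))) = 1/((83 - 2*83) + 2*(-3 - 2/(-3))**2) = 1/((83 - 166) + 2*(-3 - 2*(-1/3))**2) = 1/(-83 + 2*(-3 + 2/3)**2) = 1/(-83 + 2*(-7/3)**2) = 1/(-83 + 2*(49/9)) = 1/(-83 + 98/9) = 1/(-649/9) = -9/649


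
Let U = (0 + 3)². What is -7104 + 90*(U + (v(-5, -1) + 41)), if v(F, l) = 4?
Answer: -2244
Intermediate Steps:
U = 9 (U = 3² = 9)
-7104 + 90*(U + (v(-5, -1) + 41)) = -7104 + 90*(9 + (4 + 41)) = -7104 + 90*(9 + 45) = -7104 + 90*54 = -7104 + 4860 = -2244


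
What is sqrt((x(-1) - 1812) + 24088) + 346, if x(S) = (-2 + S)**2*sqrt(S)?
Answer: 346 + sqrt(22276 + 9*I) ≈ 495.25 + 0.03015*I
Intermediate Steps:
x(S) = sqrt(S)*(-2 + S)**2
sqrt((x(-1) - 1812) + 24088) + 346 = sqrt((sqrt(-1)*(-2 - 1)**2 - 1812) + 24088) + 346 = sqrt((I*(-3)**2 - 1812) + 24088) + 346 = sqrt((I*9 - 1812) + 24088) + 346 = sqrt((9*I - 1812) + 24088) + 346 = sqrt((-1812 + 9*I) + 24088) + 346 = sqrt(22276 + 9*I) + 346 = 346 + sqrt(22276 + 9*I)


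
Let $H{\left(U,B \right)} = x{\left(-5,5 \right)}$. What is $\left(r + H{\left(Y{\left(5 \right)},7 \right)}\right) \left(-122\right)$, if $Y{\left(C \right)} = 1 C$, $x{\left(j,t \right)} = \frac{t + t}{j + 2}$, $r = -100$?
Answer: $\frac{37820}{3} \approx 12607.0$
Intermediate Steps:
$x{\left(j,t \right)} = \frac{2 t}{2 + j}$
$Y{\left(C \right)} = C$
$H{\left(U,B \right)} = - \frac{10}{3}$ ($H{\left(U,B \right)} = 2 \cdot 5 \frac{1}{2 - 5} = 2 \cdot 5 \frac{1}{-3} = 2 \cdot 5 \left(- \frac{1}{3}\right) = - \frac{10}{3}$)
$\left(r + H{\left(Y{\left(5 \right)},7 \right)}\right) \left(-122\right) = \left(-100 - \frac{10}{3}\right) \left(-122\right) = \left(- \frac{310}{3}\right) \left(-122\right) = \frac{37820}{3}$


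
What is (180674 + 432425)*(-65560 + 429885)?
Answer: 223367293175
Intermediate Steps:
(180674 + 432425)*(-65560 + 429885) = 613099*364325 = 223367293175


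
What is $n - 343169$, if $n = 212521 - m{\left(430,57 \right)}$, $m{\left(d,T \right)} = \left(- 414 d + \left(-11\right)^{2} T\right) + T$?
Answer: $40418$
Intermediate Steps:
$m{\left(d,T \right)} = - 414 d + 122 T$ ($m{\left(d,T \right)} = \left(- 414 d + 121 T\right) + T = - 414 d + 122 T$)
$n = 383587$ ($n = 212521 - \left(\left(-414\right) 430 + 122 \cdot 57\right) = 212521 - \left(-178020 + 6954\right) = 212521 - -171066 = 212521 + 171066 = 383587$)
$n - 343169 = 383587 - 343169 = 40418$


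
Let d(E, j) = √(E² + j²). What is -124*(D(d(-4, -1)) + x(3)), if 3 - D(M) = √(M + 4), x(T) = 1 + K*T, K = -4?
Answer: 992 + 124*√(4 + √17) ≈ 1345.4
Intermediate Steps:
x(T) = 1 - 4*T
D(M) = 3 - √(4 + M) (D(M) = 3 - √(M + 4) = 3 - √(4 + M))
-124*(D(d(-4, -1)) + x(3)) = -124*((3 - √(4 + √((-4)² + (-1)²))) + (1 - 4*3)) = -124*((3 - √(4 + √(16 + 1))) + (1 - 12)) = -124*((3 - √(4 + √17)) - 11) = -124*(-8 - √(4 + √17)) = 992 + 124*√(4 + √17)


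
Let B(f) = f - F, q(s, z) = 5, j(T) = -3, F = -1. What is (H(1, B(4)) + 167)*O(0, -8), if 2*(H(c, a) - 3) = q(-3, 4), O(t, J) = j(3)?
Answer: -1035/2 ≈ -517.50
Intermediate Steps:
O(t, J) = -3
B(f) = 1 + f (B(f) = f - 1*(-1) = f + 1 = 1 + f)
H(c, a) = 11/2 (H(c, a) = 3 + (½)*5 = 3 + 5/2 = 11/2)
(H(1, B(4)) + 167)*O(0, -8) = (11/2 + 167)*(-3) = (345/2)*(-3) = -1035/2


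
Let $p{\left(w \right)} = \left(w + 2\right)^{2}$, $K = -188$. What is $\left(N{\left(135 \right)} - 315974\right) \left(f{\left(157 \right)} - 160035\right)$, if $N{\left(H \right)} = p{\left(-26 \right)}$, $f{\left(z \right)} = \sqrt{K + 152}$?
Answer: $50474718930 - 1892388 i \approx 5.0475 \cdot 10^{10} - 1.8924 \cdot 10^{6} i$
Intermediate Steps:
$f{\left(z \right)} = 6 i$ ($f{\left(z \right)} = \sqrt{-188 + 152} = \sqrt{-36} = 6 i$)
$p{\left(w \right)} = \left(2 + w\right)^{2}$
$N{\left(H \right)} = 576$ ($N{\left(H \right)} = \left(2 - 26\right)^{2} = \left(-24\right)^{2} = 576$)
$\left(N{\left(135 \right)} - 315974\right) \left(f{\left(157 \right)} - 160035\right) = \left(576 - 315974\right) \left(6 i - 160035\right) = - 315398 \left(-160035 + 6 i\right) = 50474718930 - 1892388 i$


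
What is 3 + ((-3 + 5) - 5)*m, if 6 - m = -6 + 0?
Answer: -33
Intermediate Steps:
m = 12 (m = 6 - (-6 + 0) = 6 - 1*(-6) = 6 + 6 = 12)
3 + ((-3 + 5) - 5)*m = 3 + ((-3 + 5) - 5)*12 = 3 + (2 - 5)*12 = 3 - 3*12 = 3 - 36 = -33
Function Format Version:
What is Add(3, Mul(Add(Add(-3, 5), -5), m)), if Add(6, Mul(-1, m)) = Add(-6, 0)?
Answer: -33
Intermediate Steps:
m = 12 (m = Add(6, Mul(-1, Add(-6, 0))) = Add(6, Mul(-1, -6)) = Add(6, 6) = 12)
Add(3, Mul(Add(Add(-3, 5), -5), m)) = Add(3, Mul(Add(Add(-3, 5), -5), 12)) = Add(3, Mul(Add(2, -5), 12)) = Add(3, Mul(-3, 12)) = Add(3, -36) = -33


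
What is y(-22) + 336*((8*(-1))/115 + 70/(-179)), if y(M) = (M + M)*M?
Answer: 16740328/20585 ≈ 813.23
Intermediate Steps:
y(M) = 2*M² (y(M) = (2*M)*M = 2*M²)
y(-22) + 336*((8*(-1))/115 + 70/(-179)) = 2*(-22)² + 336*((8*(-1))/115 + 70/(-179)) = 2*484 + 336*(-8*1/115 + 70*(-1/179)) = 968 + 336*(-8/115 - 70/179) = 968 + 336*(-9482/20585) = 968 - 3185952/20585 = 16740328/20585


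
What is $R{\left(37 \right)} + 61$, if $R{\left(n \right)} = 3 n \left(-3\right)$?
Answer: $-272$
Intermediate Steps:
$R{\left(n \right)} = - 9 n$
$R{\left(37 \right)} + 61 = \left(-9\right) 37 + 61 = -333 + 61 = -272$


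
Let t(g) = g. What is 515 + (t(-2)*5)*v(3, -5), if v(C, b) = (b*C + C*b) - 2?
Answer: 835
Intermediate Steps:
v(C, b) = -2 + 2*C*b (v(C, b) = (C*b + C*b) - 2 = 2*C*b - 2 = -2 + 2*C*b)
515 + (t(-2)*5)*v(3, -5) = 515 + (-2*5)*(-2 + 2*3*(-5)) = 515 - 10*(-2 - 30) = 515 - 10*(-32) = 515 + 320 = 835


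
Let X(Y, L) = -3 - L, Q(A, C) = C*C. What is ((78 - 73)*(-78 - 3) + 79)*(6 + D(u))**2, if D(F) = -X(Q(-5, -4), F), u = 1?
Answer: -32600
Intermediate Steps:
Q(A, C) = C**2
D(F) = 3 + F (D(F) = -(-3 - F) = 3 + F)
((78 - 73)*(-78 - 3) + 79)*(6 + D(u))**2 = ((78 - 73)*(-78 - 3) + 79)*(6 + (3 + 1))**2 = (5*(-81) + 79)*(6 + 4)**2 = (-405 + 79)*10**2 = -326*100 = -32600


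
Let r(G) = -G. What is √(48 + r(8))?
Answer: 2*√10 ≈ 6.3246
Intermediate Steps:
√(48 + r(8)) = √(48 - 1*8) = √(48 - 8) = √40 = 2*√10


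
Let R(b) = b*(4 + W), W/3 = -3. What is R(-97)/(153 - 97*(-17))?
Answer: 485/1802 ≈ 0.26915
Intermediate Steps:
W = -9 (W = 3*(-3) = -9)
R(b) = -5*b (R(b) = b*(4 - 9) = b*(-5) = -5*b)
R(-97)/(153 - 97*(-17)) = (-5*(-97))/(153 - 97*(-17)) = 485/(153 + 1649) = 485/1802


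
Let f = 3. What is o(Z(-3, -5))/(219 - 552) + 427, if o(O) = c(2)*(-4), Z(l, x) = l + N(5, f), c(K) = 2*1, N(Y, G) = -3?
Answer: 142199/333 ≈ 427.02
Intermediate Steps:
c(K) = 2
Z(l, x) = -3 + l (Z(l, x) = l - 3 = -3 + l)
o(O) = -8 (o(O) = 2*(-4) = -8)
o(Z(-3, -5))/(219 - 552) + 427 = -8/(219 - 552) + 427 = -8/(-333) + 427 = -8*(-1/333) + 427 = 8/333 + 427 = 142199/333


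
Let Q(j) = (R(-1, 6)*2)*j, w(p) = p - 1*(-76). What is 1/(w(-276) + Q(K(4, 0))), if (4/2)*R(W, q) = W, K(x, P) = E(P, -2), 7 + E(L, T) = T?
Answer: -1/191 ≈ -0.0052356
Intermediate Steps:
E(L, T) = -7 + T
w(p) = 76 + p (w(p) = p + 76 = 76 + p)
K(x, P) = -9 (K(x, P) = -7 - 2 = -9)
R(W, q) = W/2
Q(j) = -j (Q(j) = (((1/2)*(-1))*2)*j = (-1/2*2)*j = -j)
1/(w(-276) + Q(K(4, 0))) = 1/((76 - 276) - 1*(-9)) = 1/(-200 + 9) = 1/(-191) = -1/191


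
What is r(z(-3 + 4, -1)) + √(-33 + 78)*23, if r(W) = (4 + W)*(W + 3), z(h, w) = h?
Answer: 20 + 69*√5 ≈ 174.29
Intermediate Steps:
r(W) = (3 + W)*(4 + W) (r(W) = (4 + W)*(3 + W) = (3 + W)*(4 + W))
r(z(-3 + 4, -1)) + √(-33 + 78)*23 = (12 + (-3 + 4)² + 7*(-3 + 4)) + √(-33 + 78)*23 = (12 + 1² + 7*1) + √45*23 = (12 + 1 + 7) + (3*√5)*23 = 20 + 69*√5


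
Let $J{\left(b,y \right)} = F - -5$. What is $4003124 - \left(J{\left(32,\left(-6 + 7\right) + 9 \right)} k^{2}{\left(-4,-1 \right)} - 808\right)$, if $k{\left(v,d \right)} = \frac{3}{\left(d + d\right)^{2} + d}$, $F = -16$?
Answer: $4003943$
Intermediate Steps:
$J{\left(b,y \right)} = -11$ ($J{\left(b,y \right)} = -16 - -5 = -16 + 5 = -11$)
$k{\left(v,d \right)} = \frac{3}{d + 4 d^{2}}$ ($k{\left(v,d \right)} = \frac{3}{\left(2 d\right)^{2} + d} = \frac{3}{4 d^{2} + d} = \frac{3}{d + 4 d^{2}}$)
$4003124 - \left(J{\left(32,\left(-6 + 7\right) + 9 \right)} k^{2}{\left(-4,-1 \right)} - 808\right) = 4003124 - \left(- 11 \left(\frac{3}{\left(-1\right) \left(1 + 4 \left(-1\right)\right)}\right)^{2} - 808\right) = 4003124 - \left(- 11 \left(3 \left(-1\right) \frac{1}{1 - 4}\right)^{2} - 808\right) = 4003124 - \left(- 11 \left(3 \left(-1\right) \frac{1}{-3}\right)^{2} - 808\right) = 4003124 - \left(- 11 \left(3 \left(-1\right) \left(- \frac{1}{3}\right)\right)^{2} - 808\right) = 4003124 - \left(- 11 \cdot 1^{2} - 808\right) = 4003124 - \left(\left(-11\right) 1 - 808\right) = 4003124 - \left(-11 - 808\right) = 4003124 - -819 = 4003124 + 819 = 4003943$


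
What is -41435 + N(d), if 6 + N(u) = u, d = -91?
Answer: -41532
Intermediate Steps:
N(u) = -6 + u
-41435 + N(d) = -41435 + (-6 - 91) = -41435 - 97 = -41532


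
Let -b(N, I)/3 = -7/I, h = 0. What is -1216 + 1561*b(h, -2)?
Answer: -35213/2 ≈ -17607.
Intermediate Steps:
b(N, I) = 21/I (b(N, I) = -(-21)/I = 21/I)
-1216 + 1561*b(h, -2) = -1216 + 1561*(21/(-2)) = -1216 + 1561*(21*(-1/2)) = -1216 + 1561*(-21/2) = -1216 - 32781/2 = -35213/2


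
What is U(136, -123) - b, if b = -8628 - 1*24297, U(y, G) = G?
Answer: 32802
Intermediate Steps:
b = -32925 (b = -8628 - 24297 = -32925)
U(136, -123) - b = -123 - 1*(-32925) = -123 + 32925 = 32802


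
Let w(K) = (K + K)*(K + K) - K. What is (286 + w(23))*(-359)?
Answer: -854061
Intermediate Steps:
w(K) = -K + 4*K² (w(K) = (2*K)*(2*K) - K = 4*K² - K = -K + 4*K²)
(286 + w(23))*(-359) = (286 + 23*(-1 + 4*23))*(-359) = (286 + 23*(-1 + 92))*(-359) = (286 + 23*91)*(-359) = (286 + 2093)*(-359) = 2379*(-359) = -854061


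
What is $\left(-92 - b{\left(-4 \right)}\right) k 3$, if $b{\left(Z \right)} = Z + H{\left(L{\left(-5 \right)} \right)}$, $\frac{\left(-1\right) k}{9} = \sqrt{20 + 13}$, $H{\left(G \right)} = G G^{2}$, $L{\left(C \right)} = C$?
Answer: $- 999 \sqrt{33} \approx -5738.8$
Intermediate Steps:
$H{\left(G \right)} = G^{3}$
$k = - 9 \sqrt{33}$ ($k = - 9 \sqrt{20 + 13} = - 9 \sqrt{33} \approx -51.701$)
$b{\left(Z \right)} = -125 + Z$ ($b{\left(Z \right)} = Z + \left(-5\right)^{3} = Z - 125 = -125 + Z$)
$\left(-92 - b{\left(-4 \right)}\right) k 3 = \left(-92 - \left(-125 - 4\right)\right) - 9 \sqrt{33} \cdot 3 = \left(-92 - -129\right) \left(- 27 \sqrt{33}\right) = \left(-92 + 129\right) \left(- 27 \sqrt{33}\right) = 37 \left(- 27 \sqrt{33}\right) = - 999 \sqrt{33}$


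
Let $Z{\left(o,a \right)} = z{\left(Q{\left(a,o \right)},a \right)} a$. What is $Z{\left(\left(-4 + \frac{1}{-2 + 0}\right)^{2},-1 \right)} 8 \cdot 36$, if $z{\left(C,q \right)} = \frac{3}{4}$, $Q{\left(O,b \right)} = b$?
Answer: $-216$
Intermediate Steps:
$z{\left(C,q \right)} = \frac{3}{4}$ ($z{\left(C,q \right)} = 3 \cdot \frac{1}{4} = \frac{3}{4}$)
$Z{\left(o,a \right)} = \frac{3 a}{4}$
$Z{\left(\left(-4 + \frac{1}{-2 + 0}\right)^{2},-1 \right)} 8 \cdot 36 = \frac{3}{4} \left(-1\right) 8 \cdot 36 = \left(- \frac{3}{4}\right) 8 \cdot 36 = \left(-6\right) 36 = -216$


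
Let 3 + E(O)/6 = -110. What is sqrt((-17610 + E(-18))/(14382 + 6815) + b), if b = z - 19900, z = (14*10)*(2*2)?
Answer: 2*I*sqrt(2172524344199)/21197 ≈ 139.07*I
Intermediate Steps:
E(O) = -678 (E(O) = -18 + 6*(-110) = -18 - 660 = -678)
z = 560 (z = 140*4 = 560)
b = -19340 (b = 560 - 19900 = -19340)
sqrt((-17610 + E(-18))/(14382 + 6815) + b) = sqrt((-17610 - 678)/(14382 + 6815) - 19340) = sqrt(-18288/21197 - 19340) = sqrt(-409968268/21197) = 2*I*sqrt(2172524344199)/21197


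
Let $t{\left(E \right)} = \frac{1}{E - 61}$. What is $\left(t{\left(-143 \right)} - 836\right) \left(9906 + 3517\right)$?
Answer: $- \frac{2289225535}{204} \approx -1.1222 \cdot 10^{7}$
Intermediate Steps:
$t{\left(E \right)} = \frac{1}{-61 + E}$
$\left(t{\left(-143 \right)} - 836\right) \left(9906 + 3517\right) = \left(\frac{1}{-61 - 143} - 836\right) \left(9906 + 3517\right) = \left(\frac{1}{-204} - 836\right) 13423 = \left(- \frac{1}{204} - 836\right) 13423 = \left(- \frac{170545}{204}\right) 13423 = - \frac{2289225535}{204}$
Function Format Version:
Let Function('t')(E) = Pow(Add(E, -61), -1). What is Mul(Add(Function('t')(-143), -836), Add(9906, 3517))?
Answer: Rational(-2289225535, 204) ≈ -1.1222e+7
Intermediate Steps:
Function('t')(E) = Pow(Add(-61, E), -1)
Mul(Add(Function('t')(-143), -836), Add(9906, 3517)) = Mul(Add(Pow(Add(-61, -143), -1), -836), Add(9906, 3517)) = Mul(Add(Pow(-204, -1), -836), 13423) = Mul(Add(Rational(-1, 204), -836), 13423) = Mul(Rational(-170545, 204), 13423) = Rational(-2289225535, 204)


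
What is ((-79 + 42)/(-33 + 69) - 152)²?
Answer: 30349081/1296 ≈ 23418.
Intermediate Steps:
((-79 + 42)/(-33 + 69) - 152)² = (-37/36 - 152)² = (-5509/36)² = 30349081/1296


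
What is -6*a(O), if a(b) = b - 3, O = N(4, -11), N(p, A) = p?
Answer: -6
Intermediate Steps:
O = 4
a(b) = -3 + b
-6*a(O) = -6*(-3 + 4) = -6*1 = -6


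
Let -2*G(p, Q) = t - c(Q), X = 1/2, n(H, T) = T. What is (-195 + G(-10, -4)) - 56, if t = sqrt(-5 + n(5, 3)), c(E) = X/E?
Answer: -4017/16 - I*sqrt(2)/2 ≈ -251.06 - 0.70711*I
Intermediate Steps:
X = 1/2 ≈ 0.50000
c(E) = 1/(2*E)
t = I*sqrt(2) (t = sqrt(-5 + 3) = sqrt(-2) = I*sqrt(2) ≈ 1.4142*I)
G(p, Q) = 1/(4*Q) - I*sqrt(2)/2 (G(p, Q) = -(I*sqrt(2) - 1/(2*Q))/2 = -(-1/(2*Q) + I*sqrt(2))/2 = 1/(4*Q) - I*sqrt(2)/2)
(-195 + G(-10, -4)) - 56 = (-195 + ((1/4)/(-4) - I*sqrt(2)/2)) - 56 = (-195 + ((1/4)*(-1/4) - I*sqrt(2)/2)) - 56 = (-195 + (-1/16 - I*sqrt(2)/2)) - 56 = (-3121/16 - I*sqrt(2)/2) - 56 = -4017/16 - I*sqrt(2)/2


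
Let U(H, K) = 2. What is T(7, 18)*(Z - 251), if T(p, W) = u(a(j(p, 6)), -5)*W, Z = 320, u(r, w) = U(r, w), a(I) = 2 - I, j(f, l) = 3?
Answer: 2484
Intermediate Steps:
u(r, w) = 2
T(p, W) = 2*W
T(7, 18)*(Z - 251) = (2*18)*(320 - 251) = 36*69 = 2484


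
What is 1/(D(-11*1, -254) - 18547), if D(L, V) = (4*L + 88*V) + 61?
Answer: -1/40882 ≈ -2.4461e-5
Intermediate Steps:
D(L, V) = 61 + 4*L + 88*V
1/(D(-11*1, -254) - 18547) = 1/((61 + 4*(-11*1) + 88*(-254)) - 18547) = 1/((61 + 4*(-11) - 22352) - 18547) = 1/((61 - 44 - 22352) - 18547) = 1/(-22335 - 18547) = 1/(-40882) = -1/40882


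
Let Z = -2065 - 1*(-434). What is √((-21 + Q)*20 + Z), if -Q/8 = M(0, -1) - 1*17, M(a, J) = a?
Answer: √669 ≈ 25.865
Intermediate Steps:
Z = -1631 (Z = -2065 + 434 = -1631)
Q = 136 (Q = -8*(0 - 1*17) = -8*(0 - 17) = -8*(-17) = 136)
√((-21 + Q)*20 + Z) = √((-21 + 136)*20 - 1631) = √(115*20 - 1631) = √(2300 - 1631) = √669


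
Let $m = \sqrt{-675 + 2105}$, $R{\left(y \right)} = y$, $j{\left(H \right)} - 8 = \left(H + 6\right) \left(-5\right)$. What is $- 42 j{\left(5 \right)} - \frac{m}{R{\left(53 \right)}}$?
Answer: $1974 - \frac{\sqrt{1430}}{53} \approx 1973.3$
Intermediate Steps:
$j{\left(H \right)} = -22 - 5 H$ ($j{\left(H \right)} = 8 + \left(H + 6\right) \left(-5\right) = 8 + \left(6 + H\right) \left(-5\right) = 8 - \left(30 + 5 H\right) = -22 - 5 H$)
$m = \sqrt{1430} \approx 37.815$
$- 42 j{\left(5 \right)} - \frac{m}{R{\left(53 \right)}} = - 42 \left(-22 - 25\right) - \frac{\sqrt{1430}}{53} = - 42 \left(-22 - 25\right) - \sqrt{1430} \cdot \frac{1}{53} = \left(-42\right) \left(-47\right) - \frac{\sqrt{1430}}{53} = 1974 - \frac{\sqrt{1430}}{53}$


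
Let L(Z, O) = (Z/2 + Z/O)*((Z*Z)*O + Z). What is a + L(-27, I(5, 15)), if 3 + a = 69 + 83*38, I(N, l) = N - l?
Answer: 411218/5 ≈ 82244.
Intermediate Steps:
a = 3220 (a = -3 + (69 + 83*38) = -3 + (69 + 3154) = -3 + 3223 = 3220)
L(Z, O) = (Z + O*Z²)*(Z/2 + Z/O) (L(Z, O) = (Z*(½) + Z/O)*(Z²*O + Z) = (Z/2 + Z/O)*(O*Z² + Z) = (Z/2 + Z/O)*(Z + O*Z²) = (Z + O*Z²)*(Z/2 + Z/O))
a + L(-27, I(5, 15)) = 3220 + (½)*(-27)²*(2 + (5 - 1*15)*(1 + 2*(-27) + (5 - 1*15)*(-27)))/(5 - 1*15) = 3220 + (½)*729*(2 + (5 - 15)*(1 - 54 + (5 - 15)*(-27)))/(5 - 15) = 3220 + (½)*729*(2 - 10*(1 - 54 - 10*(-27)))/(-10) = 3220 + (½)*(-⅒)*729*(2 - 10*(1 - 54 + 270)) = 3220 + (½)*(-⅒)*729*(2 - 10*217) = 3220 + (½)*(-⅒)*729*(2 - 2170) = 3220 + (½)*(-⅒)*729*(-2168) = 3220 + 395118/5 = 411218/5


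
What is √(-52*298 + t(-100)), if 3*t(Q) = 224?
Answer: 2*I*√34698/3 ≈ 124.18*I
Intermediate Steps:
t(Q) = 224/3 (t(Q) = (⅓)*224 = 224/3)
√(-52*298 + t(-100)) = √(-52*298 + 224/3) = √(-15496 + 224/3) = √(-46264/3) = 2*I*√34698/3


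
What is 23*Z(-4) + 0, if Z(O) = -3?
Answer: -69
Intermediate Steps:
23*Z(-4) + 0 = 23*(-3) + 0 = -69 + 0 = -69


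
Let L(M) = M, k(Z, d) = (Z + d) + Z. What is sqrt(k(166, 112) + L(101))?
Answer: sqrt(545) ≈ 23.345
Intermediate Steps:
k(Z, d) = d + 2*Z
sqrt(k(166, 112) + L(101)) = sqrt((112 + 2*166) + 101) = sqrt((112 + 332) + 101) = sqrt(444 + 101) = sqrt(545)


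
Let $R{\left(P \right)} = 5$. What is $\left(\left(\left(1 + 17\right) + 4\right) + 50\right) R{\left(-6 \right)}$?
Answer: $360$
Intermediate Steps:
$\left(\left(\left(1 + 17\right) + 4\right) + 50\right) R{\left(-6 \right)} = \left(\left(\left(1 + 17\right) + 4\right) + 50\right) 5 = \left(\left(18 + 4\right) + 50\right) 5 = \left(22 + 50\right) 5 = 72 \cdot 5 = 360$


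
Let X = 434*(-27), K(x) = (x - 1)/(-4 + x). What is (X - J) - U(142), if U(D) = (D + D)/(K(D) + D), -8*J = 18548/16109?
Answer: -2484163706525/211962222 ≈ -11720.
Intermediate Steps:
K(x) = (-1 + x)/(-4 + x)
J = -4637/32218 (J = -4637/(2*16109) = -⅛*18548/16109 = -4637/32218 ≈ -0.14393)
X = -11718
U(D) = 2*D/(D + (-1 + D)/(-4 + D)) (U(D) = (D + D)/((-1 + D)/(-4 + D) + D) = (2*D)/(D + (-1 + D)/(-4 + D)) = 2*D/(D + (-1 + D)/(-4 + D)))
(X - J) - U(142) = (-11718 - 1*(-4637/32218)) - 2*142*(-4 + 142)/(-1 + 142 + 142*(-4 + 142)) = (-11718 + 4637/32218) - 2*142*138/(-1 + 142 + 142*138) = -377525887/32218 - 2*142*138/(-1 + 142 + 19596) = -377525887/32218 - 2*142*138/19737 = -377525887/32218 - 1*13064/6579 = -377525887/32218 - 13064/6579 = -2484163706525/211962222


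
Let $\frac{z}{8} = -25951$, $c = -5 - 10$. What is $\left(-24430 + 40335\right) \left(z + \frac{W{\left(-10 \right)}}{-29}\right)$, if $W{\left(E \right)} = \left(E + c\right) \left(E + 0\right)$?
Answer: $- \frac{95762128210}{29} \approx -3.3021 \cdot 10^{9}$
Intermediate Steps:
$c = -15$ ($c = -5 - 10 = -15$)
$W{\left(E \right)} = E \left(-15 + E\right)$ ($W{\left(E \right)} = \left(E - 15\right) \left(E + 0\right) = \left(-15 + E\right) E = E \left(-15 + E\right)$)
$z = -207608$ ($z = 8 \left(-25951\right) = -207608$)
$\left(-24430 + 40335\right) \left(z + \frac{W{\left(-10 \right)}}{-29}\right) = \left(-24430 + 40335\right) \left(-207608 + \frac{\left(-10\right) \left(-15 - 10\right)}{-29}\right) = 15905 \left(-207608 - \frac{\left(-10\right) \left(-25\right)}{29}\right) = 15905 \left(-207608 - \frac{250}{29}\right) = 15905 \left(- \frac{6020882}{29}\right) = - \frac{95762128210}{29}$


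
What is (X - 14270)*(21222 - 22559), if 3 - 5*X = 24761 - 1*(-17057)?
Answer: 30260321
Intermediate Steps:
X = -8363 (X = ⅗ - (24761 - 1*(-17057))/5 = ⅗ - (24761 + 17057)/5 = ⅗ - ⅕*41818 = ⅗ - 41818/5 = -8363)
(X - 14270)*(21222 - 22559) = (-8363 - 14270)*(21222 - 22559) = -22633*(-1337) = 30260321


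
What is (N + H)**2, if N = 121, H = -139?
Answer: 324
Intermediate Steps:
(N + H)**2 = (121 - 139)**2 = (-18)**2 = 324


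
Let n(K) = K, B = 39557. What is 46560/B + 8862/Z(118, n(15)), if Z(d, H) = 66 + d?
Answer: 179560587/3639244 ≈ 49.340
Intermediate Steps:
46560/B + 8862/Z(118, n(15)) = 46560/39557 + 8862/(66 + 118) = 46560*(1/39557) + 8862/184 = 46560/39557 + 8862*(1/184) = 46560/39557 + 4431/92 = 179560587/3639244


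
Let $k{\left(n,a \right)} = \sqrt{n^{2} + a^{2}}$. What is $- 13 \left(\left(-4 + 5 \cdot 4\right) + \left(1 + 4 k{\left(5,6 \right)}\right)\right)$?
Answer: $-221 - 52 \sqrt{61} \approx -627.13$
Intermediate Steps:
$k{\left(n,a \right)} = \sqrt{a^{2} + n^{2}}$
$- 13 \left(\left(-4 + 5 \cdot 4\right) + \left(1 + 4 k{\left(5,6 \right)}\right)\right) = - 13 \left(\left(-4 + 5 \cdot 4\right) + \left(1 + 4 \sqrt{6^{2} + 5^{2}}\right)\right) = - 13 \left(\left(-4 + 20\right) + \left(1 + 4 \sqrt{36 + 25}\right)\right) = - 13 \left(16 + \left(1 + 4 \sqrt{61}\right)\right) = - 13 \left(17 + 4 \sqrt{61}\right) = -221 - 52 \sqrt{61}$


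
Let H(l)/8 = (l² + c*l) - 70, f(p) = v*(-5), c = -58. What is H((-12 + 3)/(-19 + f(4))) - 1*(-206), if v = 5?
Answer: -108555/242 ≈ -448.57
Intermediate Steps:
f(p) = -25 (f(p) = 5*(-5) = -25)
H(l) = -560 - 464*l + 8*l² (H(l) = 8*((l² - 58*l) - 70) = 8*(-70 + l² - 58*l) = -560 - 464*l + 8*l²)
H((-12 + 3)/(-19 + f(4))) - 1*(-206) = (-560 - 464*(-12 + 3)/(-19 - 25) + 8*((-12 + 3)/(-19 - 25))²) - 1*(-206) = (-560 - (-4176)/(-44) + 8*(-9/(-44))²) + 206 = (-560 - (-4176)*(-1)/44 + 8*(-9*(-1/44))²) + 206 = (-560 - 464*9/44 + 8*(9/44)²) + 206 = (-560 - 1044/11 + 8*(81/1936)) + 206 = (-560 - 1044/11 + 81/242) + 206 = -158407/242 + 206 = -108555/242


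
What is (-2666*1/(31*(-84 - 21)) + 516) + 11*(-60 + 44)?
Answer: 35786/105 ≈ 340.82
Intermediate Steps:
(-2666*1/(31*(-84 - 21)) + 516) + 11*(-60 + 44) = (-2666/((-105*31)) + 516) + 11*(-16) = (-2666/(-3255) + 516) - 176 = (-2666*(-1/3255) + 516) - 176 = (86/105 + 516) - 176 = 54266/105 - 176 = 35786/105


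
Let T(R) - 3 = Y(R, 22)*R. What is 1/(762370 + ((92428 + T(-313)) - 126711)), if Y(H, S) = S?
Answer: 1/721204 ≈ 1.3866e-6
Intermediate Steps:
T(R) = 3 + 22*R
1/(762370 + ((92428 + T(-313)) - 126711)) = 1/(762370 + ((92428 + (3 + 22*(-313))) - 126711)) = 1/(762370 + ((92428 + (3 - 6886)) - 126711)) = 1/(762370 + ((92428 - 6883) - 126711)) = 1/(762370 + (85545 - 126711)) = 1/(762370 - 41166) = 1/721204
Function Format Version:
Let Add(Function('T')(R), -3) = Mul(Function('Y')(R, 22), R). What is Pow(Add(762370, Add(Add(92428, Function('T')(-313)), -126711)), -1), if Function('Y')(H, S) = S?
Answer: Rational(1, 721204) ≈ 1.3866e-6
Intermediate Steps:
Function('T')(R) = Add(3, Mul(22, R))
Pow(Add(762370, Add(Add(92428, Function('T')(-313)), -126711)), -1) = Pow(Add(762370, Add(Add(92428, Add(3, Mul(22, -313))), -126711)), -1) = Pow(Add(762370, Add(Add(92428, Add(3, -6886)), -126711)), -1) = Pow(Add(762370, Add(Add(92428, -6883), -126711)), -1) = Pow(Add(762370, Add(85545, -126711)), -1) = Pow(Add(762370, -41166), -1) = Pow(721204, -1) = Rational(1, 721204)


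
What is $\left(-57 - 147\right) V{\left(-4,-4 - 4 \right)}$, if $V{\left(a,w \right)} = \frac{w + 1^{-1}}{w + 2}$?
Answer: $-238$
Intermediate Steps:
$V{\left(a,w \right)} = \frac{1 + w}{2 + w}$ ($V{\left(a,w \right)} = \frac{w + 1}{2 + w} = \frac{1 + w}{2 + w}$)
$\left(-57 - 147\right) V{\left(-4,-4 - 4 \right)} = \left(-57 - 147\right) \frac{1 - 8}{2 - 8} = - 204 \frac{1 - 8}{2 - 8} = - 204 \frac{1}{-6} \left(-7\right) = - 204 \left(\left(- \frac{1}{6}\right) \left(-7\right)\right) = \left(-204\right) \frac{7}{6} = -238$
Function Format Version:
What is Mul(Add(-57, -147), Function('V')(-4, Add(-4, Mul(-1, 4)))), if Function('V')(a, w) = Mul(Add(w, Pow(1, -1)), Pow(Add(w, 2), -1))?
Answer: -238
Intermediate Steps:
Function('V')(a, w) = Mul(Pow(Add(2, w), -1), Add(1, w)) (Function('V')(a, w) = Mul(Add(w, 1), Pow(Add(2, w), -1)) = Mul(Add(1, w), Pow(Add(2, w), -1)) = Mul(Pow(Add(2, w), -1), Add(1, w)))
Mul(Add(-57, -147), Function('V')(-4, Add(-4, Mul(-1, 4)))) = Mul(Add(-57, -147), Mul(Pow(Add(2, Add(-4, Mul(-1, 4))), -1), Add(1, Add(-4, Mul(-1, 4))))) = Mul(-204, Mul(Pow(Add(2, Add(-4, -4)), -1), Add(1, Add(-4, -4)))) = Mul(-204, Mul(Pow(Add(2, -8), -1), Add(1, -8))) = Mul(-204, Mul(Pow(-6, -1), -7)) = Mul(-204, Mul(Rational(-1, 6), -7)) = Mul(-204, Rational(7, 6)) = -238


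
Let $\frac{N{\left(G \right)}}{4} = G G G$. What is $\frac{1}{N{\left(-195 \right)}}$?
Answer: $- \frac{1}{29659500} \approx -3.3716 \cdot 10^{-8}$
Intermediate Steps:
$N{\left(G \right)} = 4 G^{3}$ ($N{\left(G \right)} = 4 G G G = 4 G^{2} G = 4 G^{3}$)
$\frac{1}{N{\left(-195 \right)}} = \frac{1}{4 \left(-195\right)^{3}} = \frac{1}{4 \left(-7414875\right)} = \frac{1}{-29659500} = - \frac{1}{29659500}$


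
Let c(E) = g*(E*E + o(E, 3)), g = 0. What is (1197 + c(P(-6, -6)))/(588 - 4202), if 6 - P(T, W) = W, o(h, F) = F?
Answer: -1197/3614 ≈ -0.33121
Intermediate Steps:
P(T, W) = 6 - W
c(E) = 0 (c(E) = 0*(E*E + 3) = 0*(E² + 3) = 0*(3 + E²) = 0)
(1197 + c(P(-6, -6)))/(588 - 4202) = (1197 + 0)/(588 - 4202) = 1197/(-3614) = 1197*(-1/3614) = -1197/3614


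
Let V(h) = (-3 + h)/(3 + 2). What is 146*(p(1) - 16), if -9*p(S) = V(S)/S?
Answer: -104828/45 ≈ -2329.5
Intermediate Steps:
V(h) = -⅗ + h/5 (V(h) = (-3 + h)/5 = (-3 + h)*(⅕) = -⅗ + h/5)
p(S) = -(-⅗ + S/5)/(9*S)
146*(p(1) - 16) = 146*((1/45)*(3 - 1*1)/1 - 16) = 146*((1/45)*1*(3 - 1) - 16) = 146*((1/45)*1*2 - 16) = 146*(2/45 - 16) = 146*(-718/45) = -104828/45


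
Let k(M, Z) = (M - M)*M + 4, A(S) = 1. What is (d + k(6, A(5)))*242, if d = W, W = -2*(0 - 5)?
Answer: 3388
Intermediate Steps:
k(M, Z) = 4 (k(M, Z) = 0*M + 4 = 0 + 4 = 4)
W = 10 (W = -2*(-5) = 10)
d = 10
(d + k(6, A(5)))*242 = (10 + 4)*242 = 14*242 = 3388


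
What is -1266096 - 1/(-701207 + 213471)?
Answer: -617520598655/487736 ≈ -1.2661e+6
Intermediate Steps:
-1266096 - 1/(-701207 + 213471) = -1266096 - 1/(-487736) = -1266096 - 1*(-1/487736) = -1266096 + 1/487736 = -617520598655/487736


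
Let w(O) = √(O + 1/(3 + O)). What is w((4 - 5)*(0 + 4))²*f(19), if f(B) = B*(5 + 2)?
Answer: -665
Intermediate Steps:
f(B) = 7*B (f(B) = B*7 = 7*B)
w((4 - 5)*(0 + 4))²*f(19) = (√((1 + ((4 - 5)*(0 + 4))*(3 + (4 - 5)*(0 + 4)))/(3 + (4 - 5)*(0 + 4))))²*(7*19) = (√((1 + (-1*4)*(3 - 1*4))/(3 - 1*4)))²*133 = (√((1 - 4*(3 - 4))/(3 - 4)))²*133 = (√((1 - 4*(-1))/(-1)))²*133 = (√(-(1 + 4)))²*133 = (√(-1*5))²*133 = (√(-5))²*133 = (I*√5)²*133 = -5*133 = -665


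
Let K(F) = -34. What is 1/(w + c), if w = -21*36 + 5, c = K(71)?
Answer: -1/785 ≈ -0.0012739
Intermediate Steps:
c = -34
w = -751 (w = -756 + 5 = -751)
1/(w + c) = 1/(-751 - 34) = 1/(-785) = -1/785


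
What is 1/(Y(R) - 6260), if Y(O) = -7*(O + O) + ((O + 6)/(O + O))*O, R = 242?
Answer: -1/9524 ≈ -0.00010500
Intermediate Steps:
Y(O) = 3 - 27*O/2 (Y(O) = -14*O + ((6 + O)/((2*O)))*O = -14*O + ((6 + O)*(1/(2*O)))*O = -14*O + ((6 + O)/(2*O))*O = -14*O + (3 + O/2) = 3 - 27*O/2)
1/(Y(R) - 6260) = 1/((3 - 27/2*242) - 6260) = 1/((3 - 3267) - 6260) = 1/(-3264 - 6260) = 1/(-9524) = -1/9524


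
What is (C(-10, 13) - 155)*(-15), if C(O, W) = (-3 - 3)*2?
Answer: 2505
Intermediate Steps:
C(O, W) = -12 (C(O, W) = -6*2 = -12)
(C(-10, 13) - 155)*(-15) = (-12 - 155)*(-15) = -167*(-15) = 2505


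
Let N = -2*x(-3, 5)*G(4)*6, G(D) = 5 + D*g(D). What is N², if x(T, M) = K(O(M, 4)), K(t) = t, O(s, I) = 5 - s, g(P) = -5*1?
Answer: 0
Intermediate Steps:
g(P) = -5
x(T, M) = 5 - M
G(D) = 5 - 5*D (G(D) = 5 + D*(-5) = 5 - 5*D)
N = 0 (N = -2*(5 - 1*5)*(5 - 5*4)*6 = -2*(5 - 5)*(5 - 20)*6 = -2*0*(-15)*6 = -0*6 = -2*0 = 0)
N² = 0² = 0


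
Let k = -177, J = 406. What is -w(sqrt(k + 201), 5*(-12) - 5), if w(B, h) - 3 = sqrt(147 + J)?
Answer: -3 - sqrt(553) ≈ -26.516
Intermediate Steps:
w(B, h) = 3 + sqrt(553) (w(B, h) = 3 + sqrt(147 + 406) = 3 + sqrt(553))
-w(sqrt(k + 201), 5*(-12) - 5) = -(3 + sqrt(553)) = -3 - sqrt(553)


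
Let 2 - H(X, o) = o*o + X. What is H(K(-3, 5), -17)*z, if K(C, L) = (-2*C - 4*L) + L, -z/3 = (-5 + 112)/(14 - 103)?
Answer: -89238/89 ≈ -1002.7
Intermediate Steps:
z = 321/89 (z = -3*(-5 + 112)/(14 - 103) = -321/(-89) = -321*(-1)/89 = -3*(-107/89) = 321/89 ≈ 3.6067)
K(C, L) = -3*L - 2*C (K(C, L) = (-4*L - 2*C) + L = -3*L - 2*C)
H(X, o) = 2 - X - o² (H(X, o) = 2 - (o*o + X) = 2 - (o² + X) = 2 - (X + o²) = 2 + (-X - o²) = 2 - X - o²)
H(K(-3, 5), -17)*z = (2 - (-3*5 - 2*(-3)) - 1*(-17)²)*(321/89) = (2 - (-15 + 6) - 1*289)*(321/89) = (2 - 1*(-9) - 289)*(321/89) = (2 + 9 - 289)*(321/89) = -278*321/89 = -89238/89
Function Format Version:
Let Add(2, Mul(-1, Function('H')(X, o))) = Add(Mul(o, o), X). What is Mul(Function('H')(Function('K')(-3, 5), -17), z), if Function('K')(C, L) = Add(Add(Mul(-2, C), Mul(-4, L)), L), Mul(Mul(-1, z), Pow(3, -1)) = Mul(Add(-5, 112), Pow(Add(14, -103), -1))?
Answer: Rational(-89238, 89) ≈ -1002.7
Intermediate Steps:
z = Rational(321, 89) (z = Mul(-3, Mul(Add(-5, 112), Pow(Add(14, -103), -1))) = Mul(-3, Mul(107, Pow(-89, -1))) = Mul(-3, Mul(107, Rational(-1, 89))) = Mul(-3, Rational(-107, 89)) = Rational(321, 89) ≈ 3.6067)
Function('K')(C, L) = Add(Mul(-3, L), Mul(-2, C)) (Function('K')(C, L) = Add(Add(Mul(-4, L), Mul(-2, C)), L) = Add(Mul(-3, L), Mul(-2, C)))
Function('H')(X, o) = Add(2, Mul(-1, X), Mul(-1, Pow(o, 2))) (Function('H')(X, o) = Add(2, Mul(-1, Add(Mul(o, o), X))) = Add(2, Mul(-1, Add(Pow(o, 2), X))) = Add(2, Mul(-1, Add(X, Pow(o, 2)))) = Add(2, Add(Mul(-1, X), Mul(-1, Pow(o, 2)))) = Add(2, Mul(-1, X), Mul(-1, Pow(o, 2))))
Mul(Function('H')(Function('K')(-3, 5), -17), z) = Mul(Add(2, Mul(-1, Add(Mul(-3, 5), Mul(-2, -3))), Mul(-1, Pow(-17, 2))), Rational(321, 89)) = Mul(Add(2, Mul(-1, Add(-15, 6)), Mul(-1, 289)), Rational(321, 89)) = Mul(Add(2, Mul(-1, -9), -289), Rational(321, 89)) = Mul(Add(2, 9, -289), Rational(321, 89)) = Mul(-278, Rational(321, 89)) = Rational(-89238, 89)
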